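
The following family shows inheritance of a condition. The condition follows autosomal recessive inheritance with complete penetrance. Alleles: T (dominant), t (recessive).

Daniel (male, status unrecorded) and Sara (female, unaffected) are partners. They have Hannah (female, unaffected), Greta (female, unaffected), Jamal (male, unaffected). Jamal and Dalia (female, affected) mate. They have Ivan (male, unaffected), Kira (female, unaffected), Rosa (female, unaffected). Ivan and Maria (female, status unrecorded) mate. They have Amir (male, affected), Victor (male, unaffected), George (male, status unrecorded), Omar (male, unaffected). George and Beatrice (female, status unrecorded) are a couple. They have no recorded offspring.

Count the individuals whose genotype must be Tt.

Obligate heterozygotes: Ivan is unaffected so carries T and received t from Dalia (tt), so Ivan is Tt; Kira is unaffected so carries T and received t from Dalia (tt), so Kira is Tt; Rosa is unaffected so carries T and received t from Dalia (tt), so Rosa is Tt.
Every other individual is either homozygous by phenotype or has at least one consistent homozygous assignment, so the count is 3.

3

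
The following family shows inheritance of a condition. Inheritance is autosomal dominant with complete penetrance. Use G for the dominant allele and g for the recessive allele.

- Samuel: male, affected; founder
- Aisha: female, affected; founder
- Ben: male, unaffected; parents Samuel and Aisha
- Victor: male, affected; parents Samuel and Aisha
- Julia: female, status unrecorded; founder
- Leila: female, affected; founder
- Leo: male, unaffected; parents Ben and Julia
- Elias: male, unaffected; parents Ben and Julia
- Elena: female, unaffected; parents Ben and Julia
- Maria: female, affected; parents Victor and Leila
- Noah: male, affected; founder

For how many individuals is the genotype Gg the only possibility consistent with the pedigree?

2

Obligate heterozygotes: Samuel is affected so carries G and passed g to Ben (gg), so Samuel is Gg; Aisha is affected so carries G and passed g to Ben (gg), so Aisha is Gg.
Every other individual is either homozygous by phenotype or has at least one consistent homozygous assignment, so the count is 2.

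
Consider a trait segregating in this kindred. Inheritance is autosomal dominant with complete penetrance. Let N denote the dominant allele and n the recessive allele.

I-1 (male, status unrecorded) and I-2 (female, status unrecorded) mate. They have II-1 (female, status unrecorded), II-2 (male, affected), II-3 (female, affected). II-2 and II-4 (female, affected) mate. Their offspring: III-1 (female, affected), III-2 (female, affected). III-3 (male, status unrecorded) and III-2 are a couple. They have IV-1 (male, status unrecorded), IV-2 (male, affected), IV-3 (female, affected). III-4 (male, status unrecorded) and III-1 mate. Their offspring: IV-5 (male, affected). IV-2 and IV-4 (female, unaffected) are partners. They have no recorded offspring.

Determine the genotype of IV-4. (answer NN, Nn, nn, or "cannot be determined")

IV-4 is unaffected, so IV-4 is nn.

nn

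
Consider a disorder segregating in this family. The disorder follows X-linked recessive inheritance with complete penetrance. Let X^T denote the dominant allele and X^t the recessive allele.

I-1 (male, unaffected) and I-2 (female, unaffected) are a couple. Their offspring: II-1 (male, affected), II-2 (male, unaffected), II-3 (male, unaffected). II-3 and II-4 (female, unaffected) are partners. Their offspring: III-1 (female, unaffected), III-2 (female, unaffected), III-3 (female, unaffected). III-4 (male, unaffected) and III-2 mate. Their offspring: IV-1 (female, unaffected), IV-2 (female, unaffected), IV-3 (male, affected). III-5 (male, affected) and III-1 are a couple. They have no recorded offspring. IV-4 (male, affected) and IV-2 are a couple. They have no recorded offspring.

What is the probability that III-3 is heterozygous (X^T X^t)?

II-3 is unaffected, so II-3 is X^T Y.
II-4 is unaffected so carries T and passed t to III-2 (X^T X^t, whose T came from II-3), so II-4 is X^T X^t.
Their cross gives offspring ratios 1/2 X^T X^T : 1/2 X^T X^t. Conditioning on III-3 being unaffected, P(X^T X^t) = 1/2 / 1 = 1/2.

1/2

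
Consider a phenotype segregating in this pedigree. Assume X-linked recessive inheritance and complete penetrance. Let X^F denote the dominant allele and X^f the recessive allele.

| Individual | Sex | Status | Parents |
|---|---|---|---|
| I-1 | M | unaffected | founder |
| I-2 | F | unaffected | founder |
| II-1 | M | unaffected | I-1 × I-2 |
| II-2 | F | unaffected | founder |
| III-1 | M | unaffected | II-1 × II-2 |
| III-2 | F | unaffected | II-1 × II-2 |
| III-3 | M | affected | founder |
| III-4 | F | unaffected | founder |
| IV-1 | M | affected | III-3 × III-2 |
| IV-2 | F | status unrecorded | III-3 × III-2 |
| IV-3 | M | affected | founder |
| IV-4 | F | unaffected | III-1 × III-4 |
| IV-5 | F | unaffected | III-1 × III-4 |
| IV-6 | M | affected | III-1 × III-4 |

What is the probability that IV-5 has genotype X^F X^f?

1/2

III-1 is unaffected, so III-1 is X^F Y.
III-4 is unaffected so carries F and passed f to IV-6 (X^f Y), so III-4 is X^F X^f.
Their cross gives offspring ratios 1/2 X^F X^F : 1/2 X^F X^f. Conditioning on IV-5 being unaffected, P(X^F X^f) = 1/2 / 1 = 1/2.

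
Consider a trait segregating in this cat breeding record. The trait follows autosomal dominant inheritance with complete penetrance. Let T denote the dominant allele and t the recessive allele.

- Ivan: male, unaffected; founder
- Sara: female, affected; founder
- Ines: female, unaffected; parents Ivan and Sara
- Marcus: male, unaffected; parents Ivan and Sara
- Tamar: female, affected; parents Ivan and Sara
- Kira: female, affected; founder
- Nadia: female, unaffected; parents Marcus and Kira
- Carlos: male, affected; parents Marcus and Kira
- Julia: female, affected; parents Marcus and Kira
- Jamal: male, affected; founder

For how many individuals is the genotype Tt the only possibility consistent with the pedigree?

5

Obligate heterozygotes: Sara is affected so carries T and passed t to Ines (tt), so Sara is Tt; Tamar is affected so carries T and received t from Ivan (tt), so Tamar is Tt; Kira is affected so carries T and passed t to Nadia (tt), so Kira is Tt; Carlos is affected so carries T and received t from Marcus (tt), so Carlos is Tt; Julia is affected so carries T and received t from Marcus (tt), so Julia is Tt.
Every other individual is either homozygous by phenotype or has at least one consistent homozygous assignment, so the count is 5.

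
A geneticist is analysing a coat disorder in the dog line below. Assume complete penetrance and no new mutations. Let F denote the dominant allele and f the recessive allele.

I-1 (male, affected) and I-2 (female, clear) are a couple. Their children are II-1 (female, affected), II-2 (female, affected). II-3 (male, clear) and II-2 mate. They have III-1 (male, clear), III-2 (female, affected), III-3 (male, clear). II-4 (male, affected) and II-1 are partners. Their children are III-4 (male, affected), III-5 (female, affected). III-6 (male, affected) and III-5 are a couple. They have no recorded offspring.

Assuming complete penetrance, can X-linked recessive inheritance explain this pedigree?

No

Under X-linked recessive, III-1 (clear, male) cannot arise from II-3 (clear) × II-2 (affected).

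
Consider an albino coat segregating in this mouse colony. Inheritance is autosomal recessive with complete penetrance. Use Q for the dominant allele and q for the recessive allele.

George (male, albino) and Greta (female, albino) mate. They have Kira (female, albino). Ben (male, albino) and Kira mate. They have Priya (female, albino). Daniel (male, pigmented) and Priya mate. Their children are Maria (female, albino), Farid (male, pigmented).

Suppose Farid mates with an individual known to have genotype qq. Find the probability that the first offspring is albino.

Farid is pigmented so carries Q and received q from Priya (qq), so Farid is Qq.
The cross gives 1/2 Qq : 1/2 qq, so P(offspring is albino) = 1/2.

1/2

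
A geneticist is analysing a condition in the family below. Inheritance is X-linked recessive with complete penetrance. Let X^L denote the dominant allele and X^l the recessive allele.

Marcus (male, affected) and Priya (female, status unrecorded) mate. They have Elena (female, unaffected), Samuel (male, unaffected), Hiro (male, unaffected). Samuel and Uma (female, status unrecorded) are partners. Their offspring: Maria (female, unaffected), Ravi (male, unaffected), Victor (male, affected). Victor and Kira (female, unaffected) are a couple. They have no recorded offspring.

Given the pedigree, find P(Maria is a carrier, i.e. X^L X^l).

Samuel is unaffected, so Samuel is X^L Y.
Uma passed L to Ravi (X^L Y) and passed l to Victor (X^l Y), so Uma is X^L X^l.
Their cross gives offspring ratios 1/2 X^L X^L : 1/2 X^L X^l. Conditioning on Maria being unaffected, P(X^L X^l) = 1/2 / 1 = 1/2.

1/2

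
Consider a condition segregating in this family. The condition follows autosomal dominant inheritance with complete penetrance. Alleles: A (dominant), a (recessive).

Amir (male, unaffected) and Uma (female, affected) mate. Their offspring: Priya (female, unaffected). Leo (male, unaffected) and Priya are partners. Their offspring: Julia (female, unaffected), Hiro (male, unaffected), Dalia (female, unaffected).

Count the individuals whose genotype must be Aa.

Obligate heterozygotes: Uma is affected so carries A and passed a to Priya (aa), so Uma is Aa.
Every other individual is either homozygous by phenotype or has at least one consistent homozygous assignment, so the count is 1.

1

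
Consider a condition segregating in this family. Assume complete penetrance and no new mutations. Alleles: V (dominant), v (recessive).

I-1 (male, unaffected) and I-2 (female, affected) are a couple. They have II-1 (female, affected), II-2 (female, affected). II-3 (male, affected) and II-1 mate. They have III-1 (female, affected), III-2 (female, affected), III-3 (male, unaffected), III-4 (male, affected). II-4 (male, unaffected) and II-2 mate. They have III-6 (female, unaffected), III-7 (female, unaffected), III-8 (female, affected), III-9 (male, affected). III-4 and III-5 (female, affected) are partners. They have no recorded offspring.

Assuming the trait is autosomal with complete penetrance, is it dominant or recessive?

II-3 and II-1 are both affected yet have an unaffected child III-3. Under a recessive model two affected parents are homozygous and every child would be affected, so the trait cannot be recessive.

dominant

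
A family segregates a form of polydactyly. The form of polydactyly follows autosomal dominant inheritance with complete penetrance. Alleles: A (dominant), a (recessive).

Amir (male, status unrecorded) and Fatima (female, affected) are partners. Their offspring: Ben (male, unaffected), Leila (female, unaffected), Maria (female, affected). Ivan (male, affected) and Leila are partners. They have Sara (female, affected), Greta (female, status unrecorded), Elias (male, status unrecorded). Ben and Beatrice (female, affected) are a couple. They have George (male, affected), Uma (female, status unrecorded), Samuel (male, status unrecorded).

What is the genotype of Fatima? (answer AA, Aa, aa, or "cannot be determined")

From phenotype alone, Fatima is AA or Aa.
Fatima is affected so carries A and passed a to Ben (aa), so Fatima is Aa.

Aa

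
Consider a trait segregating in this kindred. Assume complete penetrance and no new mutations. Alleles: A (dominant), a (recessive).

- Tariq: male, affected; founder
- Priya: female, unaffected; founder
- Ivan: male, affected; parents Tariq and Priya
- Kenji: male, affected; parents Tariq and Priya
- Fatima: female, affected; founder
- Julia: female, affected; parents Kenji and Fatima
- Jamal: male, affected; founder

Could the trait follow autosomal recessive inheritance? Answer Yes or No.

A consistent assignment under autosomal recessive exists: Tariq aa, Priya Aa, Ivan aa, Kenji aa, Fatima aa, Julia aa, Jamal aa.
In this assignment every recorded phenotype matches its genotype and every non-founder's genotype is obtainable from its parents' genotypes, so the pedigree is consistent.

Yes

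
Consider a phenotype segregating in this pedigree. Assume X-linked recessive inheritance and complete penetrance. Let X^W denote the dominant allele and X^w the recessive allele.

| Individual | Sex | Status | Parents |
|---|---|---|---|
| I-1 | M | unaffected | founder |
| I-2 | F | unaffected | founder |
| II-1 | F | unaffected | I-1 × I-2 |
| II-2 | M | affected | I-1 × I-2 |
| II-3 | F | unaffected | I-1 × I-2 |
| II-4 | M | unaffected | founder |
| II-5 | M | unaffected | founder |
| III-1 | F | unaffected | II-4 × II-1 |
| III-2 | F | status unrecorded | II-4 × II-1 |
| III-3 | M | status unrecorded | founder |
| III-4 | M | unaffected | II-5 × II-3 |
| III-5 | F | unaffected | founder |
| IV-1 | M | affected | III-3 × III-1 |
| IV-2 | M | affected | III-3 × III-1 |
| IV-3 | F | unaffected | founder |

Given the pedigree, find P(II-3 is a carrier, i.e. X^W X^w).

I-1 is unaffected, so I-1 is X^W Y.
I-2 is unaffected so carries W and passed w to II-1 (X^W X^w, whose W came from I-1), so I-2 is X^W X^w.
Their cross gives offspring ratios 1/2 X^W X^W : 1/2 X^W X^w. Conditioning on II-3 being unaffected, P(X^W X^w) = 1/2 / 1 = 1/2 before taking II-3's own offspring into account.
II-5 is unaffected, so II-5 is X^W Y.
Now use II-3's offspring. Probability of each recorded status — unaffected son III-4: 1/2 if II-3 is X^W X^w, 1 if X^W X^W.
Bayes: P(X^W X^w) = 1/2·1/2 / (1/2·1/2 + 1/2·1) = 1/3.

1/3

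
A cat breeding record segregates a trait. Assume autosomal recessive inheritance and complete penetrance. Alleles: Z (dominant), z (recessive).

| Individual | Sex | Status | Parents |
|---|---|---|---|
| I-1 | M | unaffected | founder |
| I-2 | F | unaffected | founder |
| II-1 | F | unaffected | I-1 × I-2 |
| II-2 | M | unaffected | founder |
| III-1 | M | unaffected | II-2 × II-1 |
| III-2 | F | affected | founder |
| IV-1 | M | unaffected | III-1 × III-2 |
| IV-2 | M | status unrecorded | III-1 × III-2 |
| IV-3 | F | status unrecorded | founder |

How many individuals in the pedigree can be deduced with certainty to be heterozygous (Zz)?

Obligate heterozygotes: IV-1 is unaffected so carries Z and received z from III-2 (zz), so IV-1 is Zz.
Every other individual is either homozygous by phenotype or has at least one consistent homozygous assignment, so the count is 1.

1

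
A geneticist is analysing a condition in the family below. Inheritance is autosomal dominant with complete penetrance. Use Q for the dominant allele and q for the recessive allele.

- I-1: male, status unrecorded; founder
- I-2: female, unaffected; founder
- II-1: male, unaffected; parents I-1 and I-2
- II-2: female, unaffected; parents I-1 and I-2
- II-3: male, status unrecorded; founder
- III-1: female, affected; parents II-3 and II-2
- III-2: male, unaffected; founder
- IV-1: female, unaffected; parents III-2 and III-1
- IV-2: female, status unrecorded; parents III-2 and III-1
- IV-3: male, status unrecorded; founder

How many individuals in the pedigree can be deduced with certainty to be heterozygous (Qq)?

Obligate heterozygotes: III-1 is affected so carries Q and received q from II-2 (qq), so III-1 is Qq.
Every other individual is either homozygous by phenotype or has at least one consistent homozygous assignment, so the count is 1.

1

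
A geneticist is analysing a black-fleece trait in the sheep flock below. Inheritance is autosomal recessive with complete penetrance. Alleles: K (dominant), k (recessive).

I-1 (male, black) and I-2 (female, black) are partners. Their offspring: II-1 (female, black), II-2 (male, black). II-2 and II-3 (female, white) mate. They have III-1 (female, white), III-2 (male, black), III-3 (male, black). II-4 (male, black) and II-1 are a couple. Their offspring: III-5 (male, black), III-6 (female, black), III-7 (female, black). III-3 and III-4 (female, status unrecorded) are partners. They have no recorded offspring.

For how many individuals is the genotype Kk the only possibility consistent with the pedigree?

2

Obligate heterozygotes: II-3 is white so carries K and passed k to III-2 (kk), so II-3 is Kk; III-1 is white so carries K and received k from II-2 (kk), so III-1 is Kk.
Every other individual is either homozygous by phenotype or has at least one consistent homozygous assignment, so the count is 2.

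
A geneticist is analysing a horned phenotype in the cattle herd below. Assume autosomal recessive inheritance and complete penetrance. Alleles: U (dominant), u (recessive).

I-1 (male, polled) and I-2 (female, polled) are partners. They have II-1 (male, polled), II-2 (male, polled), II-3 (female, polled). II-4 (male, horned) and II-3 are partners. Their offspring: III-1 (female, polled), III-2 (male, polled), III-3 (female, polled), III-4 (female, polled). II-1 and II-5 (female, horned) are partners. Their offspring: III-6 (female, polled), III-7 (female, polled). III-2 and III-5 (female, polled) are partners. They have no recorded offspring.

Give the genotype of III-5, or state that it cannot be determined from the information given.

cannot be determined

III-5's phenotype allows UU or Uu, and no parent or child forces a single allele at both positions; consistent genotype assignments exist with III-5 as UU or Uu.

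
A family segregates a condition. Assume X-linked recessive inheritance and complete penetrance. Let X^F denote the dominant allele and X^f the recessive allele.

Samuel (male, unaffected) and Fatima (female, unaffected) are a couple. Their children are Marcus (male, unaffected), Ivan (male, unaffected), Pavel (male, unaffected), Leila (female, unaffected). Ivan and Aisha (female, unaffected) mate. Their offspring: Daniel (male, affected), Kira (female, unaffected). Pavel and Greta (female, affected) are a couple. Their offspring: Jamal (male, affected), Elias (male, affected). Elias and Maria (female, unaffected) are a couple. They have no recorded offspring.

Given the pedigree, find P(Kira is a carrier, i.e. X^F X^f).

1/2

Ivan is unaffected, so Ivan is X^F Y.
Aisha is unaffected so carries F and passed f to Daniel (X^f Y), so Aisha is X^F X^f.
Their cross gives offspring ratios 1/2 X^F X^F : 1/2 X^F X^f. Conditioning on Kira being unaffected, P(X^F X^f) = 1/2 / 1 = 1/2.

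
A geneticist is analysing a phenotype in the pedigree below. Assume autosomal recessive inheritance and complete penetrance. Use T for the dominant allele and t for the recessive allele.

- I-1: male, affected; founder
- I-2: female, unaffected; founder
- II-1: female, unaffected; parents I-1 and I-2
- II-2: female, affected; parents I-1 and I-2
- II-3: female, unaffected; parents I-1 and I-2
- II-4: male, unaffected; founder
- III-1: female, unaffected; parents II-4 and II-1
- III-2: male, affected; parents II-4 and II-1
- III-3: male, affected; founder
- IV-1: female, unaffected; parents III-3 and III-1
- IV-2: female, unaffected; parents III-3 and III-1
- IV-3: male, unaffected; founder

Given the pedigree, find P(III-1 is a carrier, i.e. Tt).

1/3

II-4 is unaffected so carries T and passed t to III-2 (tt), so II-4 is Tt.
II-1 is unaffected so carries T and received t from I-1 (tt), so II-1 is Tt.
Their cross gives offspring ratios 1/4 TT : 1/2 Tt : 1/4 tt. Conditioning on III-1 being unaffected, P(Tt) = 1/2 / 3/4 = 2/3 before taking III-1's own offspring into account.
III-3 is affected, so III-3 is tt.
Now use III-1's offspring. Probability of each recorded status — unaffected daughter IV-1: 1/2 if III-1 is Tt, 1 if TT; unaffected daughter IV-2: 1/2 if III-1 is Tt, 1 if TT.
Bayes: P(Tt) = 2/3·1/4 / (2/3·1/4 + 1/3·1) = 1/3.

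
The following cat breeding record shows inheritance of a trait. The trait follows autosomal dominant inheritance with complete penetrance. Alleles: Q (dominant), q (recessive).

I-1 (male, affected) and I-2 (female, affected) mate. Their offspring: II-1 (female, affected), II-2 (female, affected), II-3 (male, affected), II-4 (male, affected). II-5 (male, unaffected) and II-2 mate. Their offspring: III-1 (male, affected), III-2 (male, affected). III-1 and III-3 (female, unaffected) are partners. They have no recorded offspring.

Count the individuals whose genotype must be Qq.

2

Obligate heterozygotes: III-1 is affected so carries Q and received q from II-5 (qq), so III-1 is Qq; III-2 is affected so carries Q and received q from II-5 (qq), so III-2 is Qq.
Every other individual is either homozygous by phenotype or has at least one consistent homozygous assignment, so the count is 2.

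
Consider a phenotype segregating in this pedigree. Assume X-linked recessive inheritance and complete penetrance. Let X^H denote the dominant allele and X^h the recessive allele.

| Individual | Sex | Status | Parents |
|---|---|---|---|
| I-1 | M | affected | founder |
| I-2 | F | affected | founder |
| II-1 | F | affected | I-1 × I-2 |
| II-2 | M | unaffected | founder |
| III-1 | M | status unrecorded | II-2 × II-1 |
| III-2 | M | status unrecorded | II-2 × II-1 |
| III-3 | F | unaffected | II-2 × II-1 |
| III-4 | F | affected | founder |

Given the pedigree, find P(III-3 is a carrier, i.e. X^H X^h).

III-3 is unaffected so carries H and received h from II-1 (X^h X^h), so III-3 is X^H X^h, giving P(X^H X^h) = 1.

1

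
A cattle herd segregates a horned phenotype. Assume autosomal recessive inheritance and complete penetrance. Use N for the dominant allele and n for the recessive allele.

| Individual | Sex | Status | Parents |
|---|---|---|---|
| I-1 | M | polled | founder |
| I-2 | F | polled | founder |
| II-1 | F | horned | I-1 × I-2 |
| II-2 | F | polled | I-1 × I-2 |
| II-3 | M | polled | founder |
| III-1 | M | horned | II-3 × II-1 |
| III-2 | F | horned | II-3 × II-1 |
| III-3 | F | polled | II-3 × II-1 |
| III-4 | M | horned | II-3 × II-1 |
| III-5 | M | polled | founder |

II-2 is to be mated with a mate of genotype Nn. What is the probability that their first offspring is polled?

5/6

I-1 is polled so carries N and passed n to II-1 (nn), so I-1 is Nn.
I-2 is polled so carries N and passed n to II-1 (nn), so I-2 is Nn.
II-2 is a polled offspring of I-1 (Nn) × I-2 (Nn), whose cross gives 1/4 NN : 1/2 Nn : 1/4 nn; conditioning on being polled, II-2 is NN with probability 1/3, Nn with probability 2/3.
Summing over parental genotype combinations, P(offspring is polled) = 1/3·1 + 2/3·3/4 = 5/6.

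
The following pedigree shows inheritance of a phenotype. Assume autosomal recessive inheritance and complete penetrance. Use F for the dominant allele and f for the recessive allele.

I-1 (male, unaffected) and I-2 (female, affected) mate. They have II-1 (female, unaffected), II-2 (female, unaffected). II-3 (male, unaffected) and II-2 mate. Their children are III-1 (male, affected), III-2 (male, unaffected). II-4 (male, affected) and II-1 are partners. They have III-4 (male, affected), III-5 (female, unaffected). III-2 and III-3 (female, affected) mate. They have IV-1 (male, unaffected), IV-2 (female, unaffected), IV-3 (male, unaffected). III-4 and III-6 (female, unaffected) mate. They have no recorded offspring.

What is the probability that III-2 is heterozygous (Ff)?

II-3 is unaffected so carries F and passed f to III-1 (ff), so II-3 is Ff.
II-2 is unaffected so carries F and received f from I-2 (ff), so II-2 is Ff.
Their cross gives offspring ratios 1/4 FF : 1/2 Ff : 1/4 ff. Conditioning on III-2 being unaffected, P(Ff) = 1/2 / 3/4 = 2/3 before taking III-2's own offspring into account.
III-3 is affected, so III-3 is ff.
Now use III-2's offspring. Probability of each recorded status — unaffected son IV-1: 1/2 if III-2 is Ff, 1 if FF; unaffected daughter IV-2: 1/2 if III-2 is Ff, 1 if FF; unaffected son IV-3: 1/2 if III-2 is Ff, 1 if FF.
Bayes: P(Ff) = 2/3·1/8 / (2/3·1/8 + 1/3·1) = 1/5.

1/5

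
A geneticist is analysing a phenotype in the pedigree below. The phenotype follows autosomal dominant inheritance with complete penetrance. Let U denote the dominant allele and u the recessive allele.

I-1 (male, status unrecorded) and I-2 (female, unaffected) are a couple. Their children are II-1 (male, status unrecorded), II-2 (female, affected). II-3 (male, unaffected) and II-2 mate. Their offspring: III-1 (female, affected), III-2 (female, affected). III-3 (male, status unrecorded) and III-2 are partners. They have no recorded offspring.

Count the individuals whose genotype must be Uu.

3

Obligate heterozygotes: II-2 is affected so carries U and received u from I-2 (uu), so II-2 is Uu; III-1 is affected so carries U and received u from II-3 (uu), so III-1 is Uu; III-2 is affected so carries U and received u from II-3 (uu), so III-2 is Uu.
Every other individual is either homozygous by phenotype or has at least one consistent homozygous assignment, so the count is 3.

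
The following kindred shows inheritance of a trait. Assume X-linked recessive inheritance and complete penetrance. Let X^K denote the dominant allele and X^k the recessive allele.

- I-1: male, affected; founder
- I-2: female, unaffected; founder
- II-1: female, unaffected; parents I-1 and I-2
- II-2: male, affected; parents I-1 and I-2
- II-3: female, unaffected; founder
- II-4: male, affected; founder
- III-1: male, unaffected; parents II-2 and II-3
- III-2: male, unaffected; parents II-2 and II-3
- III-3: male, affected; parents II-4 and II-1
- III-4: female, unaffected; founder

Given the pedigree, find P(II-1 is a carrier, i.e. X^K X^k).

II-1 is unaffected so carries K and received k from I-1 (X^k Y), so II-1 is X^K X^k, giving P(X^K X^k) = 1.

1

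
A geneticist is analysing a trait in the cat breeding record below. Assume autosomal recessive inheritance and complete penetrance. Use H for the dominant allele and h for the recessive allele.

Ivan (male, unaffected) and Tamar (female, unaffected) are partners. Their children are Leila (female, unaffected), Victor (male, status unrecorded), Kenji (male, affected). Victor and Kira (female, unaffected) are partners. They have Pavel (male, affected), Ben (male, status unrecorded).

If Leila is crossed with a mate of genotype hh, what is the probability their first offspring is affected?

1/3

Ivan is unaffected so carries H and passed h to Kenji (hh), so Ivan is Hh.
Tamar is unaffected so carries H and passed h to Kenji (hh), so Tamar is Hh.
Leila is an unaffected offspring of Ivan (Hh) × Tamar (Hh), whose cross gives 1/4 HH : 1/2 Hh : 1/4 hh; conditioning on being unaffected, Leila is HH with probability 1/3, Hh with probability 2/3.
Summing over parental genotype combinations, P(offspring is affected) = 2/3·1/2 = 1/3.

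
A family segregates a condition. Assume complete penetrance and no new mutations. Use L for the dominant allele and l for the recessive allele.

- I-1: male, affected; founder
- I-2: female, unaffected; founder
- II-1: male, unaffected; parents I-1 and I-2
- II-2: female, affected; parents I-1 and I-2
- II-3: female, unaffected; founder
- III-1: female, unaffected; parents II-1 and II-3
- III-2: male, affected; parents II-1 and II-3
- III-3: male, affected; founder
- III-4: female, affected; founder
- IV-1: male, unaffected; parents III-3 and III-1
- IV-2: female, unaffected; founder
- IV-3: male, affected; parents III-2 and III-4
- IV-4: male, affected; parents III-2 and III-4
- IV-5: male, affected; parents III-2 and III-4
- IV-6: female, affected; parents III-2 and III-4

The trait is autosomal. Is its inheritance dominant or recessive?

II-1 and II-3 are both unaffected yet have an affected child III-2. Under dominance, an affected child requires at least one affected parent, so the trait cannot be dominant.

recessive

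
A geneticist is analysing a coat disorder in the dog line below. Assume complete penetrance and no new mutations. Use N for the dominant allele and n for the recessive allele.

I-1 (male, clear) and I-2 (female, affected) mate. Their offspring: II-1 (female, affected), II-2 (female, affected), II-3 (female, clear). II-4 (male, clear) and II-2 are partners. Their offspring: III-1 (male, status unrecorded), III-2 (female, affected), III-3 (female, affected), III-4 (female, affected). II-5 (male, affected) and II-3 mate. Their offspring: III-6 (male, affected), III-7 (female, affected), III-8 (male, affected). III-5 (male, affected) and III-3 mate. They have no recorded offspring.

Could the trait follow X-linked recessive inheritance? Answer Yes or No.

Under X-linked recessive, II-1 (affected, female) cannot arise from I-1 (clear) × I-2 (affected).

No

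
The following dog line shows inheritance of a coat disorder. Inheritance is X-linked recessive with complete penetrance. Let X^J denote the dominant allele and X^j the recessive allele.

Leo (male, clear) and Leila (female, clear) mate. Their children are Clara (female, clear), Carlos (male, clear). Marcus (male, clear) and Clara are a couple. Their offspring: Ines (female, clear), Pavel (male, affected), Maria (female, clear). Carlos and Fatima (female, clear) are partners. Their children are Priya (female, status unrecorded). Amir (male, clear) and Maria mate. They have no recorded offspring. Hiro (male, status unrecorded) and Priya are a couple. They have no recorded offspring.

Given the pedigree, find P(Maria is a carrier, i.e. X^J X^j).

1/2

Marcus is clear, so Marcus is X^J Y.
Clara is clear so carries J and passed j to Pavel (X^j Y), so Clara is X^J X^j.
Their cross gives offspring ratios 1/2 X^J X^J : 1/2 X^J X^j. Conditioning on Maria being clear, P(X^J X^j) = 1/2 / 1 = 1/2.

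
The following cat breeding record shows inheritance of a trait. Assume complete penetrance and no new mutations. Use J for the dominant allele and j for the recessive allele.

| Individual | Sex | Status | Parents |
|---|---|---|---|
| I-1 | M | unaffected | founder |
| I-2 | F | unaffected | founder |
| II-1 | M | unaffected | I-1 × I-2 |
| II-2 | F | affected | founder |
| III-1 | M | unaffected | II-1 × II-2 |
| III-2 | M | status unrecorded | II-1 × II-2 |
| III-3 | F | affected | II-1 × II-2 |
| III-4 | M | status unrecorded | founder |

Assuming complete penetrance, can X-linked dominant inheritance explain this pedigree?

A consistent assignment under X-linked dominant exists: I-1 X^j Y, I-2 X^j X^j, II-1 X^j Y, II-2 X^J X^j, III-1 X^j Y, III-2 X^J Y, III-3 X^J X^j, III-4 X^J Y.
In this assignment every recorded phenotype matches its genotype and every non-founder's genotype is obtainable from its parents' genotypes, so the pedigree is consistent.

Yes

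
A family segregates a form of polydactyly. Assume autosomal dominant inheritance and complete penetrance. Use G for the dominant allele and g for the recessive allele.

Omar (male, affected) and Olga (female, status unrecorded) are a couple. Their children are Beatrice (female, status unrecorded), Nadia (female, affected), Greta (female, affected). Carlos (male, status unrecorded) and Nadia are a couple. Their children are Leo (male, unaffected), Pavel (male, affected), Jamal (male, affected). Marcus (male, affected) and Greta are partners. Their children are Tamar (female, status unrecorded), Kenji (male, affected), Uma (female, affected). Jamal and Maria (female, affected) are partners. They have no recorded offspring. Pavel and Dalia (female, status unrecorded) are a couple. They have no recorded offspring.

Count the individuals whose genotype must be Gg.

1

Obligate heterozygotes: Nadia is affected so carries G and passed g to Leo (gg), so Nadia is Gg.
Every other individual is either homozygous by phenotype or has at least one consistent homozygous assignment, so the count is 1.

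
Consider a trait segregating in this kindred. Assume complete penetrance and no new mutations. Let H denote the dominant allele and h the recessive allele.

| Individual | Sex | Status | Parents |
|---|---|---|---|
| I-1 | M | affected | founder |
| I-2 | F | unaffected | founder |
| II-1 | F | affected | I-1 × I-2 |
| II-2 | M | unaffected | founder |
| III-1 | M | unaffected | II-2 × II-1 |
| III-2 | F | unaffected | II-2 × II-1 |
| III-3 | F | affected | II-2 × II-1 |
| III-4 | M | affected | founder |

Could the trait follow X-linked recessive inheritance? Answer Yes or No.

No

Under X-linked recessive, III-1 (unaffected, male) cannot arise from II-2 (unaffected) × II-1 (affected).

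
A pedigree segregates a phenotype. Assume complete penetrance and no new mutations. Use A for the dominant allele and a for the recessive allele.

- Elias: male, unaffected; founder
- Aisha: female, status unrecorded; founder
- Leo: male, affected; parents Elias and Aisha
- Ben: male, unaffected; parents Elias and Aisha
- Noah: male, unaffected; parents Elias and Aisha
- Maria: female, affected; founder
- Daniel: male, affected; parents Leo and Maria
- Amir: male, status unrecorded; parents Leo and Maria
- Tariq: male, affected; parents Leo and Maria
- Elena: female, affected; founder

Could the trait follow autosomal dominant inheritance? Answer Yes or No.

A consistent assignment under autosomal dominant exists: Elias aa, Aisha Aa, Leo Aa, Ben aa, Noah aa, Maria AA, Daniel AA, Amir AA, Tariq AA, Elena AA.
In this assignment every recorded phenotype matches its genotype and every non-founder's genotype is obtainable from its parents' genotypes, so the pedigree is consistent.

Yes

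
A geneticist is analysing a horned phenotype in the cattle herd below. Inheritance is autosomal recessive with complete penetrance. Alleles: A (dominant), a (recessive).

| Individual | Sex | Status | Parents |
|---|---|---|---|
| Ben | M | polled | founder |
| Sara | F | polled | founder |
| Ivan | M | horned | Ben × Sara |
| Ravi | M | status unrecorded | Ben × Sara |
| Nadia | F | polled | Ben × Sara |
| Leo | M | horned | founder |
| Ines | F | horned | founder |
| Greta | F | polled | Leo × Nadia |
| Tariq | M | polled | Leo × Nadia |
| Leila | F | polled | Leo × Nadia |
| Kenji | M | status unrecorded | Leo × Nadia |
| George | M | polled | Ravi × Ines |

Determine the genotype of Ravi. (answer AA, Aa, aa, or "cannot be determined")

Ravi's phenotype is unrecorded, and no parent or child forces a single allele at both positions; consistent genotype assignments exist with Ravi as AA or Aa.

cannot be determined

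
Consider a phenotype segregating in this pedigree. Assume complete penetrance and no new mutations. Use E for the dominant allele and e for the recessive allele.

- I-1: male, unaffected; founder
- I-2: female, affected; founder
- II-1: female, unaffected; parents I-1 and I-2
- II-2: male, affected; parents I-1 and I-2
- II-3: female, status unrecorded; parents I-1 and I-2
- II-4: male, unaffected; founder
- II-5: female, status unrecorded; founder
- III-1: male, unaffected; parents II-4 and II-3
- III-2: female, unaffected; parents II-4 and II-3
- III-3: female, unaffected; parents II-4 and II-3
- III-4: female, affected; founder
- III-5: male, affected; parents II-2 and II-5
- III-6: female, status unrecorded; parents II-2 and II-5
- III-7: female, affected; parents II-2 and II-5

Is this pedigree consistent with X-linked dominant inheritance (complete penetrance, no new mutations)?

Yes

A consistent assignment under X-linked dominant exists: I-1 X^e Y, I-2 X^E X^e, II-1 X^e X^e, II-2 X^E Y, II-3 X^E X^e, II-4 X^e Y, II-5 X^E X^E, III-1 X^e Y, III-2 X^e X^e, III-3 X^e X^e, III-4 X^E X^E, III-5 X^E Y, III-6 X^E X^E, III-7 X^E X^E.
In this assignment every recorded phenotype matches its genotype and every non-founder's genotype is obtainable from its parents' genotypes, so the pedigree is consistent.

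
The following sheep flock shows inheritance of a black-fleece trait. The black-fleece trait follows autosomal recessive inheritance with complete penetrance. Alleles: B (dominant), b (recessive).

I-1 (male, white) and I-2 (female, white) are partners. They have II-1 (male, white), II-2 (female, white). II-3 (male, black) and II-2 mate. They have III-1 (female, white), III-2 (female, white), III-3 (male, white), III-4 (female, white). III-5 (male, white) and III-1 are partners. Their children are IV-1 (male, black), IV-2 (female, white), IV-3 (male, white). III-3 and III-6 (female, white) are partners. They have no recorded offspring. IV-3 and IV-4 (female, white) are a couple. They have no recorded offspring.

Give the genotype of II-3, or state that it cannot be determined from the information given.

bb

II-3 is black, so II-3 is bb.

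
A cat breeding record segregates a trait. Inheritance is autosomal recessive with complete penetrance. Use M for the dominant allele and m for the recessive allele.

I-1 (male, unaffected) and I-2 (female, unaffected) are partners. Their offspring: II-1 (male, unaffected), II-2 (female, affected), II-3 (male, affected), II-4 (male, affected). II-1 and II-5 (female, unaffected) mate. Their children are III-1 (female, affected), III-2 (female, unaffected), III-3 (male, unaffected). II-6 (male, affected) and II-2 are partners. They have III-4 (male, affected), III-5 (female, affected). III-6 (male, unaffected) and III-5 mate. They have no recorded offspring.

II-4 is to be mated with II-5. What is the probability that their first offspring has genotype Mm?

II-4 is affected, so II-4 is mm.
II-5 is unaffected so carries M and passed m to III-1 (mm), so II-5 is Mm.
The cross gives 1/2 Mm : 1/2 mm, so P(offspring has genotype Mm) = 1/2.

1/2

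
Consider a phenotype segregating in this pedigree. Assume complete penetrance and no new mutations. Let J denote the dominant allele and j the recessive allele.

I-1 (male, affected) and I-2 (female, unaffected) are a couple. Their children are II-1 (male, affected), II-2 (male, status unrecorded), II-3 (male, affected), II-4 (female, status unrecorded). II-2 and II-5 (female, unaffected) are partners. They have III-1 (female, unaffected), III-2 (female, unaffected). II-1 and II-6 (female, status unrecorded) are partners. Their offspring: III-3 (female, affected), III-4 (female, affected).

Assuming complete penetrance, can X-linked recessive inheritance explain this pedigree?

Yes

A consistent assignment under X-linked recessive exists: I-1 X^j Y, I-2 X^J X^j, II-1 X^j Y, II-2 X^J Y, II-3 X^j Y, II-4 X^J X^j, II-5 X^J X^J, II-6 X^J X^j, III-1 X^J X^J, III-2 X^J X^J, III-3 X^j X^j, III-4 X^j X^j.
In this assignment every recorded phenotype matches its genotype and every non-founder's genotype is obtainable from its parents' genotypes, so the pedigree is consistent.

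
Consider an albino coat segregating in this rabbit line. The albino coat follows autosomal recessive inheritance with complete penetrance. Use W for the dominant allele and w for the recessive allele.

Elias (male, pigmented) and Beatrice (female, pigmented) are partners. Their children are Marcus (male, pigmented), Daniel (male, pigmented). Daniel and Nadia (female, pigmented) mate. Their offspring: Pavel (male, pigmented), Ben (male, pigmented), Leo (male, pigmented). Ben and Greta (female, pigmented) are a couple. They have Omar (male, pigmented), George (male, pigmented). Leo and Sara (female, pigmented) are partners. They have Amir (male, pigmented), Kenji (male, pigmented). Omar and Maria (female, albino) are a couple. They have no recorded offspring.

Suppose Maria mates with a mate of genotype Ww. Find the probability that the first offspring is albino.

Maria is albino, so Maria is ww.
The cross gives 1/2 Ww : 1/2 ww, so P(offspring is albino) = 1/2.

1/2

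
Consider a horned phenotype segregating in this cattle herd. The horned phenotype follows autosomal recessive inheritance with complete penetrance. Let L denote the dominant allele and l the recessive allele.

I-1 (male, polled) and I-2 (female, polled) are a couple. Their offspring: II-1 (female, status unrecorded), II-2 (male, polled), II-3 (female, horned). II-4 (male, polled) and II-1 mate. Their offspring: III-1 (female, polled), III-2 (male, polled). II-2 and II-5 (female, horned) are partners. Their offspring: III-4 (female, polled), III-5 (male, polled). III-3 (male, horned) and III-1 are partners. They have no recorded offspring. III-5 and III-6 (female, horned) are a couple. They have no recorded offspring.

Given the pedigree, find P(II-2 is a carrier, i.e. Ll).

1/3

I-1 is polled so carries L and passed l to II-3 (ll), so I-1 is Ll.
I-2 is polled so carries L and passed l to II-3 (ll), so I-2 is Ll.
Their cross gives offspring ratios 1/4 LL : 1/2 Ll : 1/4 ll. Conditioning on II-2 being polled, P(Ll) = 1/2 / 3/4 = 2/3 before taking II-2's own offspring into account.
II-5 is horned, so II-5 is ll.
Now use II-2's offspring. Probability of each recorded status — polled daughter III-4: 1/2 if II-2 is Ll, 1 if LL; polled son III-5: 1/2 if II-2 is Ll, 1 if LL.
Bayes: P(Ll) = 2/3·1/4 / (2/3·1/4 + 1/3·1) = 1/3.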